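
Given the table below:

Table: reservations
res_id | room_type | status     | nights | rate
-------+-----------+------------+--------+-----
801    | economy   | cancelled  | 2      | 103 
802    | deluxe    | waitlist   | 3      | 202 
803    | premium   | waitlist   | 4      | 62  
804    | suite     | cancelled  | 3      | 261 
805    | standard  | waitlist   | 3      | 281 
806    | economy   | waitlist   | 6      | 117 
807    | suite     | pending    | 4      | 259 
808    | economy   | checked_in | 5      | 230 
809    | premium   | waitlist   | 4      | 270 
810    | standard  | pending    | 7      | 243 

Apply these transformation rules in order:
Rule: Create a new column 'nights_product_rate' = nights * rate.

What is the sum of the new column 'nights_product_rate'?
8355

Step 1: For each record, compute nights * rate
Example calculations:
  2 * 103 = 206
  3 * 202 = 606
  4 * 62 = 248
  ...
Step 2: Sum all derived values
Step 3: Total = 8355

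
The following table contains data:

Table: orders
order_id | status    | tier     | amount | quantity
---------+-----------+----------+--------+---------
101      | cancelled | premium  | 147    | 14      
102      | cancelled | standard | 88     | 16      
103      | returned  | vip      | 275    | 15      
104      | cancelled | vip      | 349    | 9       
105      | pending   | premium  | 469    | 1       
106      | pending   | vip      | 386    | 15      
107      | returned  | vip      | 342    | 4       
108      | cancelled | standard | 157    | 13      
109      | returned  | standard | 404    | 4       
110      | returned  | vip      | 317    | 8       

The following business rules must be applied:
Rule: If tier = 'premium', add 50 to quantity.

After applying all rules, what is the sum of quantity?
199

Step 1: Count records where tier = 'premium': 2
Step 2: Total bonus added: 2 × 50 = 100
Step 3: Original sum of quantity: 99
Step 4: Final sum = 99 + 100 = 199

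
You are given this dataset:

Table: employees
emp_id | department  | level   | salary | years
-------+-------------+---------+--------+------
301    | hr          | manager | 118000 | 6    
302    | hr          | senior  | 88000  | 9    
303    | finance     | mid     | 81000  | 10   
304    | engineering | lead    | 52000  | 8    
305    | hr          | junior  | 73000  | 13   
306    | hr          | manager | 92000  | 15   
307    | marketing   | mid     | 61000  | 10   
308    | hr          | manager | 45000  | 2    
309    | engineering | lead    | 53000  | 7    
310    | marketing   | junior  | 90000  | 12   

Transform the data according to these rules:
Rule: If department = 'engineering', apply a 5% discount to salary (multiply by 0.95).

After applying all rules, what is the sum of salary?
747750.0

Step 1: Records with department = 'engineering' have total salary = 105000
Step 2: Apply multiplier: 105000 × 0.95 = 99750.0
Step 3: Other records total: 648000
Step 4: Final sum = 99750.0 + 648000 = 747750.0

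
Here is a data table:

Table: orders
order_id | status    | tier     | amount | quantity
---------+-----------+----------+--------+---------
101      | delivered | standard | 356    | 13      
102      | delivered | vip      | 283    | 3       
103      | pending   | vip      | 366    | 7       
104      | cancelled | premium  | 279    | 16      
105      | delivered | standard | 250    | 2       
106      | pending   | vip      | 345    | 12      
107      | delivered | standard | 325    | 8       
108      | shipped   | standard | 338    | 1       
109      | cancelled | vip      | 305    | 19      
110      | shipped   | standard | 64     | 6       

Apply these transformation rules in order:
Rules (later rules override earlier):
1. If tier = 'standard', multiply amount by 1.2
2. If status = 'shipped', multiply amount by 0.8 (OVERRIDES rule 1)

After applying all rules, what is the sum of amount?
3016.8

Step 1: Rule 2 takes priority for records with status = 'shipped'
  - 2 records: 402 × 0.8 = 321.6
Step 2: Rule 1 applies to remaining records with tier = 'standard'
  - 3 records: 931 × 1.2 = 1117.2
Step 3: Other records unchanged: 1578
Step 4: Final sum = 321.6 + 1117.2 + 1578 = 3016.8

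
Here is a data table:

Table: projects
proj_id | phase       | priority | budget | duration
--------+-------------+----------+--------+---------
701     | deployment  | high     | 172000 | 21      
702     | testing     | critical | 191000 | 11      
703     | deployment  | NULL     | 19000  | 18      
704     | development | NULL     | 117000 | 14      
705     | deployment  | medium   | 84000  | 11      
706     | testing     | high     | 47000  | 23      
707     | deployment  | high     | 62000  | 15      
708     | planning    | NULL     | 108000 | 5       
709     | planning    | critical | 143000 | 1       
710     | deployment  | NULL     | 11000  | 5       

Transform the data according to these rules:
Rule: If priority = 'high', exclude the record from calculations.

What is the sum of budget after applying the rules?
673000

Step 1: Identify records where priority = 'high'
Step 2: The excluded records sum to 281000
Step 3: Original total budget = 954000
Step 4: Remaining total = 954000 - 281000 = 673000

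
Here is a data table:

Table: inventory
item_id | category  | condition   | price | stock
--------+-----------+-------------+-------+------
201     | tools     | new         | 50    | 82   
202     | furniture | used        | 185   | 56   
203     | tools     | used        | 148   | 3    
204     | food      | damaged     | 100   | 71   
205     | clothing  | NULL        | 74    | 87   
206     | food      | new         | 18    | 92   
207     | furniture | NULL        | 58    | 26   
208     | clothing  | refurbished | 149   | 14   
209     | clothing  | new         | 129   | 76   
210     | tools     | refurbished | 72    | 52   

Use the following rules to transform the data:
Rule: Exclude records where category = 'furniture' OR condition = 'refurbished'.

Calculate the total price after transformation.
519

Step 1: Find records where category = 'furniture' OR condition = 'refurbished'
Step 2: 4 records match, summing to 464
Step 3: Original sum: 983
Step 4: Remaining sum = 983 - 464 = 519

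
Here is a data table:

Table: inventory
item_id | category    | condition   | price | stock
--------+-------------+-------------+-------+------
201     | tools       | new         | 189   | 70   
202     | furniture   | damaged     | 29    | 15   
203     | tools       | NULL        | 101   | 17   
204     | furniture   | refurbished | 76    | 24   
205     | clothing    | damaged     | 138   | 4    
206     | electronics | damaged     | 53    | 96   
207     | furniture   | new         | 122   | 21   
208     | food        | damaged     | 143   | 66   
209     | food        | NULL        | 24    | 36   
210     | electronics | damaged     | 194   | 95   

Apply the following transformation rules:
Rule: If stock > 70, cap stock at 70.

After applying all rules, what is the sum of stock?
393

Step 1: 2 records have stock > 70
Step 2: These records originally summed to 191
Step 3: After capping: 2 × 70 = 140
Step 4: Unaffected records sum: 253
Step 5: Final sum = 140 + 253 = 393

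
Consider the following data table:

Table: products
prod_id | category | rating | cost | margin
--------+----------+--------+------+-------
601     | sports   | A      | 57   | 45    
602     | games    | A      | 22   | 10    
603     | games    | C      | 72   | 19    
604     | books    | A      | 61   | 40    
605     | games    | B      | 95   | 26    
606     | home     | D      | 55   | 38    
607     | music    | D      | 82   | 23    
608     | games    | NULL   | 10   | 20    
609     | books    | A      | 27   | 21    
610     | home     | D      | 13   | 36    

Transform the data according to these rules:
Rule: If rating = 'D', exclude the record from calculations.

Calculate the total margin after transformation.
181

Step 1: Identify records where rating = 'D'
Step 2: The excluded records sum to 97
Step 3: Original total margin = 278
Step 4: Remaining total = 278 - 97 = 181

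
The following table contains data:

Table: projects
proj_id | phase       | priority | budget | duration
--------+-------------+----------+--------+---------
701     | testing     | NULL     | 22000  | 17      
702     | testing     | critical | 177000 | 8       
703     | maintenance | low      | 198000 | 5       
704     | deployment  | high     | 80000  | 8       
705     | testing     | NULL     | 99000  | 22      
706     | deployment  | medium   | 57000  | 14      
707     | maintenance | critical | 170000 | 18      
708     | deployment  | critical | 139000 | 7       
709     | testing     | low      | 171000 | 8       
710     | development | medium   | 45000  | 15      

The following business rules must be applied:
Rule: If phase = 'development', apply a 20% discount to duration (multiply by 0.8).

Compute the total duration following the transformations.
119.0

Step 1: Records with phase = 'development' have total duration = 15
Step 2: Apply multiplier: 15 × 0.8 = 12.0
Step 3: Other records total: 107
Step 4: Final sum = 12.0 + 107 = 119.0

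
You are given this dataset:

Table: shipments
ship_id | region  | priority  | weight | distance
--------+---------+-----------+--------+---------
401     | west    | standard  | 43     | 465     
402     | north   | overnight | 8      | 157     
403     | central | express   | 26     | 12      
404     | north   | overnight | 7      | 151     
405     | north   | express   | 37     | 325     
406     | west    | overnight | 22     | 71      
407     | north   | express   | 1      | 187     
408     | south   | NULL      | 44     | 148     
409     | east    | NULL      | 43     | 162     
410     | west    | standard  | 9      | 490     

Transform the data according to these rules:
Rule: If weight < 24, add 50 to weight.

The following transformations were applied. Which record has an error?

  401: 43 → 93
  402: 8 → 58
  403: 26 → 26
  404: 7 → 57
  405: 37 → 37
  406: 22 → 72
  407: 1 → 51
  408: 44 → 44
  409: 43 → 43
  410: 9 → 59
Record 401 has an error. The correct transformed value should be 43, not 93.

Step 1: Check each record against the rule
Step 2: Record 401 has weight = 43
Step 3: Since 43 >= 24, the bonus should not have been applied
Step 4: Correct value = 43, but claimed value = 93
Conclusion: Record 401 has the error.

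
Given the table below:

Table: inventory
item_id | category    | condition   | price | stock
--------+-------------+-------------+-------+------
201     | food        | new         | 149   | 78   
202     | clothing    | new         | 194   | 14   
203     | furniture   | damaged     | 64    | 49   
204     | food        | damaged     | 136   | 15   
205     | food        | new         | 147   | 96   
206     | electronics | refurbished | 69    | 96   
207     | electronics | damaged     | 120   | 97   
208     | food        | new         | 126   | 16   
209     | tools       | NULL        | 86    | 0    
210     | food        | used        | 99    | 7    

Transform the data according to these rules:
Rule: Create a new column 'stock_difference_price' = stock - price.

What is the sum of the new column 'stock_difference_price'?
-722

Step 1: For each record, compute stock - price
Example calculations:
  78 - 149 = -71
  14 - 194 = -180
  49 - 64 = -15
  ...
Step 2: Sum all derived values
Step 3: Total = -722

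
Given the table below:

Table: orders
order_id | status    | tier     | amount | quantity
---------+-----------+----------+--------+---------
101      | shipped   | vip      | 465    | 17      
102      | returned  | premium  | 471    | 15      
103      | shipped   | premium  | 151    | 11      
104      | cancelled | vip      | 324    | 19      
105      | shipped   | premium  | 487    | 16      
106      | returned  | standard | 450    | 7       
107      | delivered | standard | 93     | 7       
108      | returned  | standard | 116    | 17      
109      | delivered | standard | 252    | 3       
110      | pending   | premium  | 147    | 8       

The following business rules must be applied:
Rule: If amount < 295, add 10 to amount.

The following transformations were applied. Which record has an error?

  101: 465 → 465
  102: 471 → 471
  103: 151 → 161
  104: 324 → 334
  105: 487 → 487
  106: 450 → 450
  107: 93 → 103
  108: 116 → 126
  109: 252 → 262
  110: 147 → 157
Record 104 has an error. The correct transformed value should be 324, not 334.

Step 1: Check each record against the rule
Step 2: Record 104 has amount = 324
Step 3: Since 324 >= 295, the bonus should not have been applied
Step 4: Correct value = 324, but claimed value = 334
Conclusion: Record 104 has the error.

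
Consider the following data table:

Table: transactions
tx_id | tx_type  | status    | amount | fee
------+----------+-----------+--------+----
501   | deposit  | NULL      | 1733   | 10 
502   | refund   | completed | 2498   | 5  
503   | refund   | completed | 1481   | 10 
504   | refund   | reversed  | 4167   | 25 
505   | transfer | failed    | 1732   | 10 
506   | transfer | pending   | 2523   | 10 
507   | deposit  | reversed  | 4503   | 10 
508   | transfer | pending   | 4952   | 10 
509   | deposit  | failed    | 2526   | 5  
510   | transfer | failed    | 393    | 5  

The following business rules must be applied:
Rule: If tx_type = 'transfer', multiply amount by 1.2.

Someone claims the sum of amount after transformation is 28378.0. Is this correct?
No, the correct result is 28428.0.

Step 1: Calculate the correct sum after transformation
Step 2: Apply multiplier 1.2 to records where tx_type = 'transfer'
Step 3: Correct result = 28428.0
Step 4: Claimed result = 28378.0
Step 5: 28428.0 ≠ 28378.0
Conclusion: The claimed result is incorrect. The correct answer is 28428.0.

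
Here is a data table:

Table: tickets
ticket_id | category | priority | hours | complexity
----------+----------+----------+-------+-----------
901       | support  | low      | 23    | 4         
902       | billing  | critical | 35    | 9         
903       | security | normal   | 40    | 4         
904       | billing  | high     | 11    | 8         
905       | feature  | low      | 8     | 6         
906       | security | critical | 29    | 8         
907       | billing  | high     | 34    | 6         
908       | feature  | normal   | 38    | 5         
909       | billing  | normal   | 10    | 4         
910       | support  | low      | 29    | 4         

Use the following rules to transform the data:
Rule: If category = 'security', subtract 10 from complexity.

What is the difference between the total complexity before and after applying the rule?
20

Step 1: Original sum of complexity = 58
Step 2: 2 records have category = 'security'
Step 3: Each affected record changes by -10
Step 4: Total change = 2 × -10 = -20
Step 5: New sum = 58 + -20 = 38
Step 6: Difference = |38 - 58| = 20
        (Sum decreased by 20)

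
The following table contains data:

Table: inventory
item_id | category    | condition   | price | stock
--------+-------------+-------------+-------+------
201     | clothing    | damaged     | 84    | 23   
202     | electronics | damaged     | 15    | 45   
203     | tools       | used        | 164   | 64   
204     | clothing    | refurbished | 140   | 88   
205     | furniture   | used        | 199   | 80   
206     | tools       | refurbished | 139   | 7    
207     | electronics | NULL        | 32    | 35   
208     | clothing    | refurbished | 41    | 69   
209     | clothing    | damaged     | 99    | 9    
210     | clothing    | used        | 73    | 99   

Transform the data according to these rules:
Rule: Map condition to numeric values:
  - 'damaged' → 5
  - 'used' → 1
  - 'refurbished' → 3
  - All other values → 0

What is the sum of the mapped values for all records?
27

Step 1: Apply mapping to each record
Step 2: Count by status:
  'damaged': 3 records × 5 = 15
  'used': 3 records × 1 = 3
  'refurbished': 3 records × 3 = 9
Step 3: Sum all mapped values = 27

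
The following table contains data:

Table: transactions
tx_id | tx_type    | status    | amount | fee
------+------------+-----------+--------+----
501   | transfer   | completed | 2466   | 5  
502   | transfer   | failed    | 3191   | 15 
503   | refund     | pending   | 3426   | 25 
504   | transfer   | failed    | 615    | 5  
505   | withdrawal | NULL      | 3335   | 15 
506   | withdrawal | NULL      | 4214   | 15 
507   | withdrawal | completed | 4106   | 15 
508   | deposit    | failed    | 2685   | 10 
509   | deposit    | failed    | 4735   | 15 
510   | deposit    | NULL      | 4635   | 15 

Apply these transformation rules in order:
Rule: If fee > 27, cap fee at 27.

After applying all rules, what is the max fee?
25

Step 1: Original maximum fee = 25
Step 2: Check cap of 27 against maximum
Step 3: No records exceed the cap (max 25 <= cap 27), so no capping applies
Step 4: Maximum after transformation = 25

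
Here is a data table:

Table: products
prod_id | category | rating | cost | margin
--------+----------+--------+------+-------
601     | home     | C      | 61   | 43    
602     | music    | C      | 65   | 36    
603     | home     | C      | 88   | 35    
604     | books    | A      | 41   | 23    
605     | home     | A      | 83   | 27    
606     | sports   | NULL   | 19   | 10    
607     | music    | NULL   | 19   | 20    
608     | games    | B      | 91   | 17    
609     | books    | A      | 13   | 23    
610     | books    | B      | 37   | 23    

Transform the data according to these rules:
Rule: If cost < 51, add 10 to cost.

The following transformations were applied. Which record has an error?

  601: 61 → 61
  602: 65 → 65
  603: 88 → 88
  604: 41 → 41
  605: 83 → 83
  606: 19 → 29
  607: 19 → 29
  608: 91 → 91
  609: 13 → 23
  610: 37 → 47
Record 604 has an error. The correct transformed value should be 51, not 41.

Step 1: Check each record against the rule
Step 2: Record 604 has cost = 41
Step 3: Since 41 < 51, the bonus should have been applied
Step 4: Correct value = 51, but claimed value = 41
Conclusion: Record 604 has the error.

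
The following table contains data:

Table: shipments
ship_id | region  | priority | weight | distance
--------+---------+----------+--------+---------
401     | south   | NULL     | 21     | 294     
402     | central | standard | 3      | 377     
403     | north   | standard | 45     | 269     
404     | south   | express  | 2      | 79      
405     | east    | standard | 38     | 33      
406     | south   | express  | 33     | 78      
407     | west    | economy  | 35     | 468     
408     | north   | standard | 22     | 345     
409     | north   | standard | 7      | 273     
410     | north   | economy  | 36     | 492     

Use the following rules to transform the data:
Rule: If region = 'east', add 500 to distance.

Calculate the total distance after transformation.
3208

Step 1: Count records where region = 'east': 1
Step 2: Total bonus added: 1 × 500 = 500
Step 3: Original sum of distance: 2708
Step 4: Final sum = 2708 + 500 = 3208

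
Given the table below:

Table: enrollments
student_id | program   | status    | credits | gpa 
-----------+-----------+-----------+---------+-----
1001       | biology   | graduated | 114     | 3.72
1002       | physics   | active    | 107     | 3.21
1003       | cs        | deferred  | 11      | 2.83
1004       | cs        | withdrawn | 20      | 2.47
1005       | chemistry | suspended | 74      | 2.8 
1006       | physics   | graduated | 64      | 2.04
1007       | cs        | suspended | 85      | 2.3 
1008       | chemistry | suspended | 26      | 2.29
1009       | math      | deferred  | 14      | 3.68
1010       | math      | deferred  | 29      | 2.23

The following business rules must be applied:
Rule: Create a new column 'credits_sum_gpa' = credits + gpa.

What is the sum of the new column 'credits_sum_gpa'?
571.57

Step 1: For each record, compute credits + gpa
Example calculations:
  114 + 3.72 = 117.72
  107 + 3.21 = 110.21
  11 + 2.83 = 13.83
  ...
Step 2: Sum all derived values
Step 3: Total = 571.57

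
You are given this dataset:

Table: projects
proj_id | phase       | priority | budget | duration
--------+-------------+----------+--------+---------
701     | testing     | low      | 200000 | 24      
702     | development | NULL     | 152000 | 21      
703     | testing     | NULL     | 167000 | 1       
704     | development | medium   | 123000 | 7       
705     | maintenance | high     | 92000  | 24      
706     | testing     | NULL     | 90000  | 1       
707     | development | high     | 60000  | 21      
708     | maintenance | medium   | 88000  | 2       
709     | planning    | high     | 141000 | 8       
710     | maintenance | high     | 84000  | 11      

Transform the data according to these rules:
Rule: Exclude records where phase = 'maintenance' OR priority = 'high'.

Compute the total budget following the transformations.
732000

Step 1: Find records where phase = 'maintenance' OR priority = 'high'
Step 2: 5 records match, summing to 465000
Step 3: Original sum: 1197000
Step 4: Remaining sum = 1197000 - 465000 = 732000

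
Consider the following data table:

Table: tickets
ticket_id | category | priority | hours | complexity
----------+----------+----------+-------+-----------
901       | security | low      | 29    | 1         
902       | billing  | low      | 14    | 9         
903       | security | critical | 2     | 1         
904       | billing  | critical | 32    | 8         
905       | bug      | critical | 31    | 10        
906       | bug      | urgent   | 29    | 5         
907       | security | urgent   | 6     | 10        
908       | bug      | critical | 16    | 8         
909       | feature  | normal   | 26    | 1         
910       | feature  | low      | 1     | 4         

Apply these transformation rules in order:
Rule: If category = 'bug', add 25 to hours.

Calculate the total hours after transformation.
261

Step 1: Count records where category = 'bug': 3
Step 2: Total bonus added: 3 × 25 = 75
Step 3: Original sum of hours: 186
Step 4: Final sum = 186 + 75 = 261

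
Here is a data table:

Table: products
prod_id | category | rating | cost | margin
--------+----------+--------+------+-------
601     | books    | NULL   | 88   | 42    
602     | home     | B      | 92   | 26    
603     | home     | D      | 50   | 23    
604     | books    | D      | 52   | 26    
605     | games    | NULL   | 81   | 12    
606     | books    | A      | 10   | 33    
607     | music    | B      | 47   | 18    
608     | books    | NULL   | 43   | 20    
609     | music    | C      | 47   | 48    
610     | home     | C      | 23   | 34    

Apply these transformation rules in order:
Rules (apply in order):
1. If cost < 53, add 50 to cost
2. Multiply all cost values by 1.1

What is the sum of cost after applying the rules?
971.3

Step 1: Apply Rule 1 - Add 50 to records with cost < 53
  - 7 records affected: 272 + (7 × 50) = 622
  - Unaffected records: 261
  - Sum after Rule 1: 883
Step 2: Apply Rule 2 - Multiply all by 1.1
  - 883 × 1.1 = 971.3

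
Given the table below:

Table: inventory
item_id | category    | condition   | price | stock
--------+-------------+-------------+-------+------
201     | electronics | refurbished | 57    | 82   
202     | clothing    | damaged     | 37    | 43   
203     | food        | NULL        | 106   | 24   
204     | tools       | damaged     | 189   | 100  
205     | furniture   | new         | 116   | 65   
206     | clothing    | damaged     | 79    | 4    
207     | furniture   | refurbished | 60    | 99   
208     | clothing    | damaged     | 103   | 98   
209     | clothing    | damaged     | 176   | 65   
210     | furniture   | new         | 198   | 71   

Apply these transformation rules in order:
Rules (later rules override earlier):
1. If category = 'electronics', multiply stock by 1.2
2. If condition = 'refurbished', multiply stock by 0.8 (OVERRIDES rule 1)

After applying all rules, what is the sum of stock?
614.8

Step 1: Rule 2 takes priority for records with condition = 'refurbished'
  - 2 records: 181 × 0.8 = 144.8
Step 2: Rule 1 applies to remaining records with category = 'electronics'
  - 0 records: 0 × 1.2 = 0.0
Step 3: Other records unchanged: 470
Step 4: Final sum = 144.8 + 0.0 + 470 = 614.8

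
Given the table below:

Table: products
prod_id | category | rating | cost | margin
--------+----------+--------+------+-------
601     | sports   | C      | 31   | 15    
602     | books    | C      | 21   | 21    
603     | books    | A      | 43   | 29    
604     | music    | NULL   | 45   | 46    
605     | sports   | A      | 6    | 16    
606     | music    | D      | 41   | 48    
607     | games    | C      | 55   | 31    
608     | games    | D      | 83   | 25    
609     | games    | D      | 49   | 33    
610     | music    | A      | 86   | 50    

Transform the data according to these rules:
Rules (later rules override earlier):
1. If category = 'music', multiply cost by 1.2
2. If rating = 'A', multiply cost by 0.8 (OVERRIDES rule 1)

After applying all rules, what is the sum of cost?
450.2

Step 1: Rule 2 takes priority for records with rating = 'A'
  - 3 records: 135 × 0.8 = 108.0
Step 2: Rule 1 applies to remaining records with category = 'music'
  - 2 records: 86 × 1.2 = 103.2
Step 3: Other records unchanged: 239
Step 4: Final sum = 108.0 + 103.2 + 239 = 450.2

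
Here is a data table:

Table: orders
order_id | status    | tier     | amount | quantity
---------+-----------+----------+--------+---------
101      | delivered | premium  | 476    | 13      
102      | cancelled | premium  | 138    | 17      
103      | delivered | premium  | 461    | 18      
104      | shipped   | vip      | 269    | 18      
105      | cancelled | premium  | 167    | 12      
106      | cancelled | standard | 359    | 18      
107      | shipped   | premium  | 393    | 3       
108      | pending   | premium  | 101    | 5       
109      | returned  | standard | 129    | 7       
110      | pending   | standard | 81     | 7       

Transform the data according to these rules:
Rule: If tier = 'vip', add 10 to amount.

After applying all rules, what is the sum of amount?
2584

Step 1: Count records where tier = 'vip': 1
Step 2: Total bonus added: 1 × 10 = 10
Step 3: Original sum of amount: 2574
Step 4: Final sum = 2574 + 10 = 2584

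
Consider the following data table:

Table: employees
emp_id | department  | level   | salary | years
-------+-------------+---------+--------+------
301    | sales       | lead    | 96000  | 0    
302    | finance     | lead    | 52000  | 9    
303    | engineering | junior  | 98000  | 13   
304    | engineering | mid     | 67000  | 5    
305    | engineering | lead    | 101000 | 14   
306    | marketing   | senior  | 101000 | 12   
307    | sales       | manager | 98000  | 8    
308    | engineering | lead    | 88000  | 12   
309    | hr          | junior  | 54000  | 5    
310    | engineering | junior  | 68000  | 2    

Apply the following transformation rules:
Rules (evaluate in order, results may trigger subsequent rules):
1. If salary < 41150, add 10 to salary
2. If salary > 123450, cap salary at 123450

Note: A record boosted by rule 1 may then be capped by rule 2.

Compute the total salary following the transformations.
823000

Step 1: Apply rule 1 to records with salary < 41150
  - 0 records get bonus of 10
  - Of these, 0 records then exceed 123450 and get capped
Step 2: Apply rule 2 to records with salary > 123450
  - 0 records (original) are capped
Step 3: Calculate final sum = 823000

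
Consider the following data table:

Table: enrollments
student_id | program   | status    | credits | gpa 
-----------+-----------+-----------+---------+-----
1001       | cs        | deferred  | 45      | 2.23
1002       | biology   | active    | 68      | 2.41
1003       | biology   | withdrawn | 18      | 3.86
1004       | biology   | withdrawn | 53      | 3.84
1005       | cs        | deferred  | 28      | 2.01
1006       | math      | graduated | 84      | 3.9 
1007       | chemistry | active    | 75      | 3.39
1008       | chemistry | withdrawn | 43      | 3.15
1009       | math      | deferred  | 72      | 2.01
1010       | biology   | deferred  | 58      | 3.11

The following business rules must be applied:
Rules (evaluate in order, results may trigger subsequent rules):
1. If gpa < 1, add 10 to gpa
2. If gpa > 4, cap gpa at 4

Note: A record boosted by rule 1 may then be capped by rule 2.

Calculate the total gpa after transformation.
29.91

Step 1: Apply rule 1 to records with gpa < 1
  - 0 records get bonus of 10
  - Of these, 0 records then exceed 4 and get capped
Step 2: Apply rule 2 to records with gpa > 4
  - 0 records (original) are capped
Step 3: Calculate final sum = 29.91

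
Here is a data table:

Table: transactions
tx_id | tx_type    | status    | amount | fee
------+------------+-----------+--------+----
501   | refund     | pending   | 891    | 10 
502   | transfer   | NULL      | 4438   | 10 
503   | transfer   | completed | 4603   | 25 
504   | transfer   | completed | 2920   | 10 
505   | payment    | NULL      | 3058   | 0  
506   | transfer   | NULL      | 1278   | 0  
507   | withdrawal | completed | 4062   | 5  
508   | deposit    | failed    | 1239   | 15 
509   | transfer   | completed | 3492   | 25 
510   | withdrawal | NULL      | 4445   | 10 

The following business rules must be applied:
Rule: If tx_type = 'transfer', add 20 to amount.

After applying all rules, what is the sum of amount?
30526

Step 1: Count records where tx_type = 'transfer': 5
Step 2: Total bonus added: 5 × 20 = 100
Step 3: Original sum of amount: 30426
Step 4: Final sum = 30426 + 100 = 30526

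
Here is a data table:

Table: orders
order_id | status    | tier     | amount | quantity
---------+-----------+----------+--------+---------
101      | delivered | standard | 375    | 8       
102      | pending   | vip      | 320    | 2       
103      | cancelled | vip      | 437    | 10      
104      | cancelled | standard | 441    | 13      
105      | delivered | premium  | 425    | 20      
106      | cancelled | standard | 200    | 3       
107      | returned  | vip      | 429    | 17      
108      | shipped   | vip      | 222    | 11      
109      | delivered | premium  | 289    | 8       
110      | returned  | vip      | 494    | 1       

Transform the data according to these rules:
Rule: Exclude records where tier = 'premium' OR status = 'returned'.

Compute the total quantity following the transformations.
47

Step 1: Find records where tier = 'premium' OR status = 'returned'
Step 2: 4 records match, summing to 46
Step 3: Original sum: 93
Step 4: Remaining sum = 93 - 46 = 47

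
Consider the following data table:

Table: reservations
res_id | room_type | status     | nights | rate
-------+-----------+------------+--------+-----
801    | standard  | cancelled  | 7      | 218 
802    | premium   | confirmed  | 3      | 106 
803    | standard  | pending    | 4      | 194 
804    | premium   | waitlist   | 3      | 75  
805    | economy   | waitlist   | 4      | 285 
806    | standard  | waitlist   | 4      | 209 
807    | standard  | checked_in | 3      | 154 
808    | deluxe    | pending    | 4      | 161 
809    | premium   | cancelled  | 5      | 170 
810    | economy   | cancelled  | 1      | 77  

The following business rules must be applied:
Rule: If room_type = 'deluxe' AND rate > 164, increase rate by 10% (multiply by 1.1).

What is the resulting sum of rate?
1649

Step 1: Find records where room_type = 'deluxe' AND rate > 164
Step 2: 0 records match, summing to 0
Step 3: After multiplier: 0 × 1.1 = 0.0
Step 4: Unaffected records sum: 1649
Step 5: Final sum = 0.0 + 1649 = 1649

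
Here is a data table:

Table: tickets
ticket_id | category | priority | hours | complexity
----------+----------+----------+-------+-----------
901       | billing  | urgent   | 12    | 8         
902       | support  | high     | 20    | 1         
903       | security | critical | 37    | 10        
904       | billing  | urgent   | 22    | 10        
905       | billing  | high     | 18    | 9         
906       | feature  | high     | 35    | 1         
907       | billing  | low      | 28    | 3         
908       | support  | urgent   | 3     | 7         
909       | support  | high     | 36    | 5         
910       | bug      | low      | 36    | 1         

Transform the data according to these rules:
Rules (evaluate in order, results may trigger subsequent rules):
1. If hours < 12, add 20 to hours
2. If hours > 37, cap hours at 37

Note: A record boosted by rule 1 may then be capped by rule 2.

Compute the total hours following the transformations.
267

Step 1: Apply rule 1 to records with hours < 12
  - 1 records get bonus of 20
  - Of these, 0 records then exceed 37 and get capped
Step 2: Apply rule 2 to records with hours > 37
  - 0 records (original) are capped
Step 3: Calculate final sum = 267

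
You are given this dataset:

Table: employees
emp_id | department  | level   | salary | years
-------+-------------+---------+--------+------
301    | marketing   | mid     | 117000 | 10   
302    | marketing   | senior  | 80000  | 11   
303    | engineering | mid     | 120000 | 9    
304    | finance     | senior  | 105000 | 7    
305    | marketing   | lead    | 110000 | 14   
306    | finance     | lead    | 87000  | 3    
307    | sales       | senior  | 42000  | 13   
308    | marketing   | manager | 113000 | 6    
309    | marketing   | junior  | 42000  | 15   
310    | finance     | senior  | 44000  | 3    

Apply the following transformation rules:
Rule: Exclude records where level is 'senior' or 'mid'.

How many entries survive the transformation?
4

Step 1: Count records to exclude
  - 4 (senior) + 2 (mid) = 6 records
Step 2: Total records: 10
Step 3: Remaining = 10 - 6 = 4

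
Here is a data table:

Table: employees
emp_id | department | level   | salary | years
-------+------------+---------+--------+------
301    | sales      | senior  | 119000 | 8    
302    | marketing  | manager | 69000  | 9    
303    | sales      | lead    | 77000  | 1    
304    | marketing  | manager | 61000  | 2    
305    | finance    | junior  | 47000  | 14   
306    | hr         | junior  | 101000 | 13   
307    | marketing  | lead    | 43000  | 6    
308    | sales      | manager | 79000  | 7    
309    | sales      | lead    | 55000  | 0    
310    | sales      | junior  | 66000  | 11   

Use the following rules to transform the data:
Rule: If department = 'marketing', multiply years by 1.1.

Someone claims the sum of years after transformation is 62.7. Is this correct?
No, the correct result is 72.7.

Step 1: Calculate the correct sum after transformation
Step 2: Apply multiplier 1.1 to records where department = 'marketing'
Step 3: Correct result = 72.7
Step 4: Claimed result = 62.7
Step 5: 72.7 ≠ 62.7
Conclusion: The claimed result is incorrect. The correct answer is 72.7.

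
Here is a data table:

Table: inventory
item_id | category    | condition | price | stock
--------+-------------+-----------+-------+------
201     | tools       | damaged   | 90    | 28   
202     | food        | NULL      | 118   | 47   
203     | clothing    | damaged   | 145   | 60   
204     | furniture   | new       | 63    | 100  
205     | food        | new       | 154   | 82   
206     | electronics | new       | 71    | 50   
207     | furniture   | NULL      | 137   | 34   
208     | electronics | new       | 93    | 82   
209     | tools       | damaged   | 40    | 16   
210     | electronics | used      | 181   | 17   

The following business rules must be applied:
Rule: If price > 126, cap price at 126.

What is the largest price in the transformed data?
126

Step 1: Original maximum price = 181
Step 2: Apply cap at 126
Step 3: 4 records had price > 126 and were capped
Step 4: Maximum after transformation = 126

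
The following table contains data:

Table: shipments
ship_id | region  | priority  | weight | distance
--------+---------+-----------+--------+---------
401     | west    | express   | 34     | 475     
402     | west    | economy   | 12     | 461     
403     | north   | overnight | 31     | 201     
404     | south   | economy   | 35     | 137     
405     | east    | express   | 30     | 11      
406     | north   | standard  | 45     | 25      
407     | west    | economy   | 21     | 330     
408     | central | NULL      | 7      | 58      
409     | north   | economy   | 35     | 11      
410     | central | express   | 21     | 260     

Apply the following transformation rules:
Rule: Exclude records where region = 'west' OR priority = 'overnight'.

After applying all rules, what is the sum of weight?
173

Step 1: Find records where region = 'west' OR priority = 'overnight'
Step 2: 4 records match, summing to 98
Step 3: Original sum: 271
Step 4: Remaining sum = 271 - 98 = 173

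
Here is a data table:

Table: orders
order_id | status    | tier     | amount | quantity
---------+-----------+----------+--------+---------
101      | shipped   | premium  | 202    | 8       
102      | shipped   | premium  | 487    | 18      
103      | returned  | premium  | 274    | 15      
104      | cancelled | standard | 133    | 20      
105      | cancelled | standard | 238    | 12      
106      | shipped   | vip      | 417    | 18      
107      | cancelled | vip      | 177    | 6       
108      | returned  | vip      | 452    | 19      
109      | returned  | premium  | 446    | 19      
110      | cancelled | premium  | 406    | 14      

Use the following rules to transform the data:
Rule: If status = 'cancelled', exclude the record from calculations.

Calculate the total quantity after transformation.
97

Step 1: Identify records where status = 'cancelled'
Step 2: The excluded records sum to 52
Step 3: Original total quantity = 149
Step 4: Remaining total = 149 - 52 = 97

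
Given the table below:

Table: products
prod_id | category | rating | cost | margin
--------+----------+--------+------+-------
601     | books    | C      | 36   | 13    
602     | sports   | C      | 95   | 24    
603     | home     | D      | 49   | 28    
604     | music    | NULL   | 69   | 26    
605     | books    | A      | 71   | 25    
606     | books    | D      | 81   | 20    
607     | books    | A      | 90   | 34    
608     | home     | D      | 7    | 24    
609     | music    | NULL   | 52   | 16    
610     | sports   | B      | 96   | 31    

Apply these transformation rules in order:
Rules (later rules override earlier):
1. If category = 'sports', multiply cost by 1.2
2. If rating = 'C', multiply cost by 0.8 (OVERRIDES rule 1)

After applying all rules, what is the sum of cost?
639.0

Step 1: Rule 2 takes priority for records with rating = 'C'
  - 2 records: 131 × 0.8 = 104.8
Step 2: Rule 1 applies to remaining records with category = 'sports'
  - 1 records: 96 × 1.2 = 115.2
Step 3: Other records unchanged: 419
Step 4: Final sum = 104.8 + 115.2 + 419 = 639.0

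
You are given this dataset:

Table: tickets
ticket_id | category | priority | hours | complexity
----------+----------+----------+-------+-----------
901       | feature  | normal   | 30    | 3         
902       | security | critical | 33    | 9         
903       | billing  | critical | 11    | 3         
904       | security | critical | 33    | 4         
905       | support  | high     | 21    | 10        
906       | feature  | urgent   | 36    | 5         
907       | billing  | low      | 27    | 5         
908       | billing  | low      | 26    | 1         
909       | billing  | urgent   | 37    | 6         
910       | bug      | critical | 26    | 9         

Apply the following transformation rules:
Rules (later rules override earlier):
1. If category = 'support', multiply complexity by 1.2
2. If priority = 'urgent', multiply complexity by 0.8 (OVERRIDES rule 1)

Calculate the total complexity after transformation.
54.8

Step 1: Rule 2 takes priority for records with priority = 'urgent'
  - 2 records: 11 × 0.8 = 8.8
Step 2: Rule 1 applies to remaining records with category = 'support'
  - 1 records: 10 × 1.2 = 12.0
Step 3: Other records unchanged: 34
Step 4: Final sum = 8.8 + 12.0 + 34 = 54.8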